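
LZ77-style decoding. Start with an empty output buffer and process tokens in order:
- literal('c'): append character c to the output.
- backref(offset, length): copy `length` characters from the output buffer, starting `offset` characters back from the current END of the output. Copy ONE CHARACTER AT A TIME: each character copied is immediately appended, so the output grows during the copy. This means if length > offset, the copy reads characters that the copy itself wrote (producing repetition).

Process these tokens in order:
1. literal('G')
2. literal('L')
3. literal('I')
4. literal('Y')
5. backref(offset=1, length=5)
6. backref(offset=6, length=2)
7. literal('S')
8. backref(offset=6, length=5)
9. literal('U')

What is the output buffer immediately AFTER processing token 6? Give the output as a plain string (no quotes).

Token 1: literal('G'). Output: "G"
Token 2: literal('L'). Output: "GL"
Token 3: literal('I'). Output: "GLI"
Token 4: literal('Y'). Output: "GLIY"
Token 5: backref(off=1, len=5) (overlapping!). Copied 'YYYYY' from pos 3. Output: "GLIYYYYYY"
Token 6: backref(off=6, len=2). Copied 'YY' from pos 3. Output: "GLIYYYYYYYY"

Answer: GLIYYYYYYYY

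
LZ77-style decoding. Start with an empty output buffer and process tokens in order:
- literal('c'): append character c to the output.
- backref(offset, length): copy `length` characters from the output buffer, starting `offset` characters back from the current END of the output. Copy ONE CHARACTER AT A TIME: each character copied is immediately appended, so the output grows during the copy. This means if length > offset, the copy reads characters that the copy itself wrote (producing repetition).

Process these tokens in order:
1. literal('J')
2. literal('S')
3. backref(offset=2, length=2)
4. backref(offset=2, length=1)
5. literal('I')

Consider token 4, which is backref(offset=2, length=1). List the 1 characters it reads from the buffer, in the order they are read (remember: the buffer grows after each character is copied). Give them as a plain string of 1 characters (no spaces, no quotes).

Token 1: literal('J'). Output: "J"
Token 2: literal('S'). Output: "JS"
Token 3: backref(off=2, len=2). Copied 'JS' from pos 0. Output: "JSJS"
Token 4: backref(off=2, len=1). Buffer before: "JSJS" (len 4)
  byte 1: read out[2]='J', append. Buffer now: "JSJSJ"

Answer: J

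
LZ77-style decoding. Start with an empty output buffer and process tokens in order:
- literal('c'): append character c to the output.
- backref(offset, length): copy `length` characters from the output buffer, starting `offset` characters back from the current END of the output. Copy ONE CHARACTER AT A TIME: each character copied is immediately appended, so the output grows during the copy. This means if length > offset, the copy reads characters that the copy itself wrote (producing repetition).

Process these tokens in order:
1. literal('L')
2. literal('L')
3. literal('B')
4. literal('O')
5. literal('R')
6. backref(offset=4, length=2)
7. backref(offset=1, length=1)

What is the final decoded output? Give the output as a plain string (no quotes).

Token 1: literal('L'). Output: "L"
Token 2: literal('L'). Output: "LL"
Token 3: literal('B'). Output: "LLB"
Token 4: literal('O'). Output: "LLBO"
Token 5: literal('R'). Output: "LLBOR"
Token 6: backref(off=4, len=2). Copied 'LB' from pos 1. Output: "LLBORLB"
Token 7: backref(off=1, len=1). Copied 'B' from pos 6. Output: "LLBORLBB"

Answer: LLBORLBB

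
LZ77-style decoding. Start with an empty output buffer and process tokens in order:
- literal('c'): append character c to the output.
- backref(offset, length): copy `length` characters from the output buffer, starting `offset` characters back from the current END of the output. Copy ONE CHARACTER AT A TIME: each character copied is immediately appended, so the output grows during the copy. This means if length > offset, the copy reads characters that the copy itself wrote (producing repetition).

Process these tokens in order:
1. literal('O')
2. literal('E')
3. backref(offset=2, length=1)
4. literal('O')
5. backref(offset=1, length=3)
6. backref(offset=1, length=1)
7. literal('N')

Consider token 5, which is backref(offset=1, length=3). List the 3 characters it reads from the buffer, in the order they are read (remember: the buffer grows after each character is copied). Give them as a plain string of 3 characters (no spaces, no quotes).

Token 1: literal('O'). Output: "O"
Token 2: literal('E'). Output: "OE"
Token 3: backref(off=2, len=1). Copied 'O' from pos 0. Output: "OEO"
Token 4: literal('O'). Output: "OEOO"
Token 5: backref(off=1, len=3). Buffer before: "OEOO" (len 4)
  byte 1: read out[3]='O', append. Buffer now: "OEOOO"
  byte 2: read out[4]='O', append. Buffer now: "OEOOOO"
  byte 3: read out[5]='O', append. Buffer now: "OEOOOOO"

Answer: OOO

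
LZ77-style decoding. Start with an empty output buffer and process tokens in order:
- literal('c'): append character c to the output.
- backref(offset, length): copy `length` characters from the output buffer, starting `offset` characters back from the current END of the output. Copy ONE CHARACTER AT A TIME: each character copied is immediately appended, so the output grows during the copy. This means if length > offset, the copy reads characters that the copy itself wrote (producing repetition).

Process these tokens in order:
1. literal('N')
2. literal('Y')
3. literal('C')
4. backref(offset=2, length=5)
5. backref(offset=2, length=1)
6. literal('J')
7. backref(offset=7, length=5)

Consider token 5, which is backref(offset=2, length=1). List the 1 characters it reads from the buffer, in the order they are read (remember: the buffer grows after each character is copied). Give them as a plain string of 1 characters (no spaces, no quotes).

Token 1: literal('N'). Output: "N"
Token 2: literal('Y'). Output: "NY"
Token 3: literal('C'). Output: "NYC"
Token 4: backref(off=2, len=5) (overlapping!). Copied 'YCYCY' from pos 1. Output: "NYCYCYCY"
Token 5: backref(off=2, len=1). Buffer before: "NYCYCYCY" (len 8)
  byte 1: read out[6]='C', append. Buffer now: "NYCYCYCYC"

Answer: C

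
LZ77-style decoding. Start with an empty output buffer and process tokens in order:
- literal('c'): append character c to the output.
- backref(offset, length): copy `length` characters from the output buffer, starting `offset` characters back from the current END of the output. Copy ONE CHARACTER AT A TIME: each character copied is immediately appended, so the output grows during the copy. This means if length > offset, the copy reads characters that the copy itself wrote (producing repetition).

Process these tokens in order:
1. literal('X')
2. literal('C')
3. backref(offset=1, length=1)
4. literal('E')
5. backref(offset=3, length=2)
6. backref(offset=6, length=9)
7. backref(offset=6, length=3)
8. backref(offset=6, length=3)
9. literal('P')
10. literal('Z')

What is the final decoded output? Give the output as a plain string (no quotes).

Token 1: literal('X'). Output: "X"
Token 2: literal('C'). Output: "XC"
Token 3: backref(off=1, len=1). Copied 'C' from pos 1. Output: "XCC"
Token 4: literal('E'). Output: "XCCE"
Token 5: backref(off=3, len=2). Copied 'CC' from pos 1. Output: "XCCECC"
Token 6: backref(off=6, len=9) (overlapping!). Copied 'XCCECCXCC' from pos 0. Output: "XCCECCXCCECCXCC"
Token 7: backref(off=6, len=3). Copied 'ECC' from pos 9. Output: "XCCECCXCCECCXCCECC"
Token 8: backref(off=6, len=3). Copied 'XCC' from pos 12. Output: "XCCECCXCCECCXCCECCXCC"
Token 9: literal('P'). Output: "XCCECCXCCECCXCCECCXCCP"
Token 10: literal('Z'). Output: "XCCECCXCCECCXCCECCXCCPZ"

Answer: XCCECCXCCECCXCCECCXCCPZ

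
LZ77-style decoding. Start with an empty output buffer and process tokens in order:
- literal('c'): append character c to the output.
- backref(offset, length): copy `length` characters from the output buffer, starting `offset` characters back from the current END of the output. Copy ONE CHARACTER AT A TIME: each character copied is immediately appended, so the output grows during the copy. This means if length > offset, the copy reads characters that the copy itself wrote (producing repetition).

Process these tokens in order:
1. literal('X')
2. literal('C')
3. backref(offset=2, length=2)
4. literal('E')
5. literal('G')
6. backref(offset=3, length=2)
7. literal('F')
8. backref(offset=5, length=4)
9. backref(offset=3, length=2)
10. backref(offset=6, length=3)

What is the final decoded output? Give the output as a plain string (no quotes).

Answer: XCXCEGCEFEGCEGCEGC

Derivation:
Token 1: literal('X'). Output: "X"
Token 2: literal('C'). Output: "XC"
Token 3: backref(off=2, len=2). Copied 'XC' from pos 0. Output: "XCXC"
Token 4: literal('E'). Output: "XCXCE"
Token 5: literal('G'). Output: "XCXCEG"
Token 6: backref(off=3, len=2). Copied 'CE' from pos 3. Output: "XCXCEGCE"
Token 7: literal('F'). Output: "XCXCEGCEF"
Token 8: backref(off=5, len=4). Copied 'EGCE' from pos 4. Output: "XCXCEGCEFEGCE"
Token 9: backref(off=3, len=2). Copied 'GC' from pos 10. Output: "XCXCEGCEFEGCEGC"
Token 10: backref(off=6, len=3). Copied 'EGC' from pos 9. Output: "XCXCEGCEFEGCEGCEGC"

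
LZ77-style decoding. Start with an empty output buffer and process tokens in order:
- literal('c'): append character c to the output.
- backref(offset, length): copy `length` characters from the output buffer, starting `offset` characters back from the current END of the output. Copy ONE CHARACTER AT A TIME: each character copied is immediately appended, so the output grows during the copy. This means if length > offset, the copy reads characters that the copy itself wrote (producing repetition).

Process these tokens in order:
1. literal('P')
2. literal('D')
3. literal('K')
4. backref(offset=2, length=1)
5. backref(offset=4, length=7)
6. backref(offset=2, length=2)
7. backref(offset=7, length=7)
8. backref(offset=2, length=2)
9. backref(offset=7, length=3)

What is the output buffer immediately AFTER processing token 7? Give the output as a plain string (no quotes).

Answer: PDKDPDKDPDKDKKDPDKDK

Derivation:
Token 1: literal('P'). Output: "P"
Token 2: literal('D'). Output: "PD"
Token 3: literal('K'). Output: "PDK"
Token 4: backref(off=2, len=1). Copied 'D' from pos 1. Output: "PDKD"
Token 5: backref(off=4, len=7) (overlapping!). Copied 'PDKDPDK' from pos 0. Output: "PDKDPDKDPDK"
Token 6: backref(off=2, len=2). Copied 'DK' from pos 9. Output: "PDKDPDKDPDKDK"
Token 7: backref(off=7, len=7). Copied 'KDPDKDK' from pos 6. Output: "PDKDPDKDPDKDKKDPDKDK"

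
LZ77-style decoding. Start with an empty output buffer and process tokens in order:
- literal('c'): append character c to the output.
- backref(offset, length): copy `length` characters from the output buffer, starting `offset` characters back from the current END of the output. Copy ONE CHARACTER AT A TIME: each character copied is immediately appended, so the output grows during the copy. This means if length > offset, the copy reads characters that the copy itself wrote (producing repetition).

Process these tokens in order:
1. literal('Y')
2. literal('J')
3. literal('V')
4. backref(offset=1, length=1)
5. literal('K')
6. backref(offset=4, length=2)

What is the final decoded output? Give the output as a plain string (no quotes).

Token 1: literal('Y'). Output: "Y"
Token 2: literal('J'). Output: "YJ"
Token 3: literal('V'). Output: "YJV"
Token 4: backref(off=1, len=1). Copied 'V' from pos 2. Output: "YJVV"
Token 5: literal('K'). Output: "YJVVK"
Token 6: backref(off=4, len=2). Copied 'JV' from pos 1. Output: "YJVVKJV"

Answer: YJVVKJV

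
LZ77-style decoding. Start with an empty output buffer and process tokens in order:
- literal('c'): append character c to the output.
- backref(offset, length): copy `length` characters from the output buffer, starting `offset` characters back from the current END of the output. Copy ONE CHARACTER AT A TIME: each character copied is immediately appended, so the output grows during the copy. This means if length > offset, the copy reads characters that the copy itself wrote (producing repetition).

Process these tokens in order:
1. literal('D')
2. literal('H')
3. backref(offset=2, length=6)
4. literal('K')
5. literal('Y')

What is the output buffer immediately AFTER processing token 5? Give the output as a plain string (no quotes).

Answer: DHDHDHDHKY

Derivation:
Token 1: literal('D'). Output: "D"
Token 2: literal('H'). Output: "DH"
Token 3: backref(off=2, len=6) (overlapping!). Copied 'DHDHDH' from pos 0. Output: "DHDHDHDH"
Token 4: literal('K'). Output: "DHDHDHDHK"
Token 5: literal('Y'). Output: "DHDHDHDHKY"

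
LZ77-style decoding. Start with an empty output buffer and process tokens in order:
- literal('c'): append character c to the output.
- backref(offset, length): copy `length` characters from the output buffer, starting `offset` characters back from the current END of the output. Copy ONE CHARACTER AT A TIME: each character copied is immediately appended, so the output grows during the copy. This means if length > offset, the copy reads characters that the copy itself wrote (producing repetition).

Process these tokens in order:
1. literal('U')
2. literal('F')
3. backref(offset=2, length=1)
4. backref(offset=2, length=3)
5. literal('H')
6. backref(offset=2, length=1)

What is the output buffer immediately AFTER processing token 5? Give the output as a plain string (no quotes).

Answer: UFUFUFH

Derivation:
Token 1: literal('U'). Output: "U"
Token 2: literal('F'). Output: "UF"
Token 3: backref(off=2, len=1). Copied 'U' from pos 0. Output: "UFU"
Token 4: backref(off=2, len=3) (overlapping!). Copied 'FUF' from pos 1. Output: "UFUFUF"
Token 5: literal('H'). Output: "UFUFUFH"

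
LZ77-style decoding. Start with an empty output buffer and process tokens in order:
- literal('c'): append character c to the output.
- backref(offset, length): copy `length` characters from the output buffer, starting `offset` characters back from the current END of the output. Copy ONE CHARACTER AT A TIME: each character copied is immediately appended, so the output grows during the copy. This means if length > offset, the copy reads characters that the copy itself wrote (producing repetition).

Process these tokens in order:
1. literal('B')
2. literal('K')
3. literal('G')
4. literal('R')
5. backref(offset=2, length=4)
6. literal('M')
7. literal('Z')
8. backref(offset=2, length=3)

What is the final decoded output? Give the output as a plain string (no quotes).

Token 1: literal('B'). Output: "B"
Token 2: literal('K'). Output: "BK"
Token 3: literal('G'). Output: "BKG"
Token 4: literal('R'). Output: "BKGR"
Token 5: backref(off=2, len=4) (overlapping!). Copied 'GRGR' from pos 2. Output: "BKGRGRGR"
Token 6: literal('M'). Output: "BKGRGRGRM"
Token 7: literal('Z'). Output: "BKGRGRGRMZ"
Token 8: backref(off=2, len=3) (overlapping!). Copied 'MZM' from pos 8. Output: "BKGRGRGRMZMZM"

Answer: BKGRGRGRMZMZM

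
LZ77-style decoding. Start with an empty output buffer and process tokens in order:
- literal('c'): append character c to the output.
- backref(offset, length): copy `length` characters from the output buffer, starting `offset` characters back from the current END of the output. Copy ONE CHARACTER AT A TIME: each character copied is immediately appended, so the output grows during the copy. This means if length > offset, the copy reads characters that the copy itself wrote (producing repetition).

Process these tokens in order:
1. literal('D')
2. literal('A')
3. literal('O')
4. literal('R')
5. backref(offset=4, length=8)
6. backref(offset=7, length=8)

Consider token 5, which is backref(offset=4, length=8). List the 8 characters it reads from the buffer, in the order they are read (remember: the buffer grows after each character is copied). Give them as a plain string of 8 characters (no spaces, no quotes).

Answer: DAORDAOR

Derivation:
Token 1: literal('D'). Output: "D"
Token 2: literal('A'). Output: "DA"
Token 3: literal('O'). Output: "DAO"
Token 4: literal('R'). Output: "DAOR"
Token 5: backref(off=4, len=8). Buffer before: "DAOR" (len 4)
  byte 1: read out[0]='D', append. Buffer now: "DAORD"
  byte 2: read out[1]='A', append. Buffer now: "DAORDA"
  byte 3: read out[2]='O', append. Buffer now: "DAORDAO"
  byte 4: read out[3]='R', append. Buffer now: "DAORDAOR"
  byte 5: read out[4]='D', append. Buffer now: "DAORDAORD"
  byte 6: read out[5]='A', append. Buffer now: "DAORDAORDA"
  byte 7: read out[6]='O', append. Buffer now: "DAORDAORDAO"
  byte 8: read out[7]='R', append. Buffer now: "DAORDAORDAOR"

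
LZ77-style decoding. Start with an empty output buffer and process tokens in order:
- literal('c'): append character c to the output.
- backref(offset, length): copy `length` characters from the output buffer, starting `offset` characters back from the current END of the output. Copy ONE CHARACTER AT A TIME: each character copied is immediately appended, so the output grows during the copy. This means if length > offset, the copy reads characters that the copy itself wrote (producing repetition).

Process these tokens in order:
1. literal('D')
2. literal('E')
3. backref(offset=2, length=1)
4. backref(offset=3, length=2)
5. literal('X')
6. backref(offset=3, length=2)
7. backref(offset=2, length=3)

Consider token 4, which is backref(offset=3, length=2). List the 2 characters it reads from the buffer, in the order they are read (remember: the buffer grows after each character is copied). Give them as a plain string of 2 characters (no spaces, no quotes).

Answer: DE

Derivation:
Token 1: literal('D'). Output: "D"
Token 2: literal('E'). Output: "DE"
Token 3: backref(off=2, len=1). Copied 'D' from pos 0. Output: "DED"
Token 4: backref(off=3, len=2). Buffer before: "DED" (len 3)
  byte 1: read out[0]='D', append. Buffer now: "DEDD"
  byte 2: read out[1]='E', append. Buffer now: "DEDDE"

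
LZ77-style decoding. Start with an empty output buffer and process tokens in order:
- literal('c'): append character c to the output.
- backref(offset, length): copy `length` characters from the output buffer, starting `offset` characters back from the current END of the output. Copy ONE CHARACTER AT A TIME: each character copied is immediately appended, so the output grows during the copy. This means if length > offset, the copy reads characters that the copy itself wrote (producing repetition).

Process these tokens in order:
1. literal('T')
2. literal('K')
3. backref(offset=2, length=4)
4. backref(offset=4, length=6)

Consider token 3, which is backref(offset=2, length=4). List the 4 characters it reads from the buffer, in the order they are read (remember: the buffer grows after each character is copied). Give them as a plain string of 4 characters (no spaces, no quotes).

Token 1: literal('T'). Output: "T"
Token 2: literal('K'). Output: "TK"
Token 3: backref(off=2, len=4). Buffer before: "TK" (len 2)
  byte 1: read out[0]='T', append. Buffer now: "TKT"
  byte 2: read out[1]='K', append. Buffer now: "TKTK"
  byte 3: read out[2]='T', append. Buffer now: "TKTKT"
  byte 4: read out[3]='K', append. Buffer now: "TKTKTK"

Answer: TKTK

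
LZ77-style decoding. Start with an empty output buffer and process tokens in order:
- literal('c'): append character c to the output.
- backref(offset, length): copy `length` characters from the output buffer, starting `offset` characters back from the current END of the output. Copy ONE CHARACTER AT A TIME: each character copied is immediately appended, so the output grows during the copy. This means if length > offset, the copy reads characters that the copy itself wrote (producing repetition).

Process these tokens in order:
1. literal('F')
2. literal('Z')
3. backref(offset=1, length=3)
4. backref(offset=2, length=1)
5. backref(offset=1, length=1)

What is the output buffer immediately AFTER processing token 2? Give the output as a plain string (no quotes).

Answer: FZ

Derivation:
Token 1: literal('F'). Output: "F"
Token 2: literal('Z'). Output: "FZ"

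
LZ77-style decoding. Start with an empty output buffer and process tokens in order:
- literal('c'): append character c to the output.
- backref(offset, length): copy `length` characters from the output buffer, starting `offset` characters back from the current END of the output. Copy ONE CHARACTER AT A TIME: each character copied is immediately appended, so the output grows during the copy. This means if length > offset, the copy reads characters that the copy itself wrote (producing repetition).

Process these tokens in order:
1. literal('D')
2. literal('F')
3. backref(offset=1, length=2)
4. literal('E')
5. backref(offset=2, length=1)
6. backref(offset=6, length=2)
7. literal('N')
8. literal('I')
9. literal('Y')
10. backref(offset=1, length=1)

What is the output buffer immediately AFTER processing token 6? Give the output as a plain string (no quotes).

Answer: DFFFEFDF

Derivation:
Token 1: literal('D'). Output: "D"
Token 2: literal('F'). Output: "DF"
Token 3: backref(off=1, len=2) (overlapping!). Copied 'FF' from pos 1. Output: "DFFF"
Token 4: literal('E'). Output: "DFFFE"
Token 5: backref(off=2, len=1). Copied 'F' from pos 3. Output: "DFFFEF"
Token 6: backref(off=6, len=2). Copied 'DF' from pos 0. Output: "DFFFEFDF"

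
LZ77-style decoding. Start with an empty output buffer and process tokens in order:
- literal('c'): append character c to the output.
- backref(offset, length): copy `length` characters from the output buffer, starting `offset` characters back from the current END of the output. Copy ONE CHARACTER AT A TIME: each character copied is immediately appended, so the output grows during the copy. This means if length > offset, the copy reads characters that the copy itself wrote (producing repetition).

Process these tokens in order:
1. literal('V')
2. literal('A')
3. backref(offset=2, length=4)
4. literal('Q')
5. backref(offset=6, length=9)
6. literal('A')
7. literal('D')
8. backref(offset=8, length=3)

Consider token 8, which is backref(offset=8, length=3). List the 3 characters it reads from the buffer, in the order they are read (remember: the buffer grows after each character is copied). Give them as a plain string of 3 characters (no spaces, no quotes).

Answer: VAQ

Derivation:
Token 1: literal('V'). Output: "V"
Token 2: literal('A'). Output: "VA"
Token 3: backref(off=2, len=4) (overlapping!). Copied 'VAVA' from pos 0. Output: "VAVAVA"
Token 4: literal('Q'). Output: "VAVAVAQ"
Token 5: backref(off=6, len=9) (overlapping!). Copied 'AVAVAQAVA' from pos 1. Output: "VAVAVAQAVAVAQAVA"
Token 6: literal('A'). Output: "VAVAVAQAVAVAQAVAA"
Token 7: literal('D'). Output: "VAVAVAQAVAVAQAVAAD"
Token 8: backref(off=8, len=3). Buffer before: "VAVAVAQAVAVAQAVAAD" (len 18)
  byte 1: read out[10]='V', append. Buffer now: "VAVAVAQAVAVAQAVAADV"
  byte 2: read out[11]='A', append. Buffer now: "VAVAVAQAVAVAQAVAADVA"
  byte 3: read out[12]='Q', append. Buffer now: "VAVAVAQAVAVAQAVAADVAQ"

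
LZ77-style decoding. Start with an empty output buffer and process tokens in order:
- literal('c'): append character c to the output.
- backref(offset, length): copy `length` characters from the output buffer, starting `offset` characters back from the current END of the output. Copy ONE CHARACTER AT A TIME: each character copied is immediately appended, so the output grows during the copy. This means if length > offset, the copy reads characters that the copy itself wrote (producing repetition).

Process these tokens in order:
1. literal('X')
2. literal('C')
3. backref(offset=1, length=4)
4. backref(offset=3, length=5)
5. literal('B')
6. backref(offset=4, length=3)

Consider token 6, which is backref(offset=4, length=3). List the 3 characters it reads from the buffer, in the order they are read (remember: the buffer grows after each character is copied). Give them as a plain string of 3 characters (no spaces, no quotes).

Answer: CCC

Derivation:
Token 1: literal('X'). Output: "X"
Token 2: literal('C'). Output: "XC"
Token 3: backref(off=1, len=4) (overlapping!). Copied 'CCCC' from pos 1. Output: "XCCCCC"
Token 4: backref(off=3, len=5) (overlapping!). Copied 'CCCCC' from pos 3. Output: "XCCCCCCCCCC"
Token 5: literal('B'). Output: "XCCCCCCCCCCB"
Token 6: backref(off=4, len=3). Buffer before: "XCCCCCCCCCCB" (len 12)
  byte 1: read out[8]='C', append. Buffer now: "XCCCCCCCCCCBC"
  byte 2: read out[9]='C', append. Buffer now: "XCCCCCCCCCCBCC"
  byte 3: read out[10]='C', append. Buffer now: "XCCCCCCCCCCBCCC"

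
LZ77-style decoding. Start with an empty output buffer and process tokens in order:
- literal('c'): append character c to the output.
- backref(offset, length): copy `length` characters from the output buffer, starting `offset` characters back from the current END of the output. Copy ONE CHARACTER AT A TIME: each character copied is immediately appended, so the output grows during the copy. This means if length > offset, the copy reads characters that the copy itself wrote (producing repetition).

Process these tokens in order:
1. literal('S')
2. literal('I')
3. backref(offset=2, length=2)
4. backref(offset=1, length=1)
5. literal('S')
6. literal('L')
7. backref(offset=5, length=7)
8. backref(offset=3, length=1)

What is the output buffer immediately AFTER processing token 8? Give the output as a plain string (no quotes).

Token 1: literal('S'). Output: "S"
Token 2: literal('I'). Output: "SI"
Token 3: backref(off=2, len=2). Copied 'SI' from pos 0. Output: "SISI"
Token 4: backref(off=1, len=1). Copied 'I' from pos 3. Output: "SISII"
Token 5: literal('S'). Output: "SISIIS"
Token 6: literal('L'). Output: "SISIISL"
Token 7: backref(off=5, len=7) (overlapping!). Copied 'SIISLSI' from pos 2. Output: "SISIISLSIISLSI"
Token 8: backref(off=3, len=1). Copied 'L' from pos 11. Output: "SISIISLSIISLSIL"

Answer: SISIISLSIISLSIL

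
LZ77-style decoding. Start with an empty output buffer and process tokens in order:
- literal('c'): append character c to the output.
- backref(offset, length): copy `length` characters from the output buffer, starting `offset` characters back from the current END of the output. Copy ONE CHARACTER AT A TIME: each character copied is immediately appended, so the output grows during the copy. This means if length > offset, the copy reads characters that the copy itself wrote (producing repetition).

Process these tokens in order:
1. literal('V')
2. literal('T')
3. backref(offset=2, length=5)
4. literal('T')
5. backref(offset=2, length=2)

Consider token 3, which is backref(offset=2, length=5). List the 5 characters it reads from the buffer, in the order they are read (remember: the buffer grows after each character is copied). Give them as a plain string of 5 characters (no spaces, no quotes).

Answer: VTVTV

Derivation:
Token 1: literal('V'). Output: "V"
Token 2: literal('T'). Output: "VT"
Token 3: backref(off=2, len=5). Buffer before: "VT" (len 2)
  byte 1: read out[0]='V', append. Buffer now: "VTV"
  byte 2: read out[1]='T', append. Buffer now: "VTVT"
  byte 3: read out[2]='V', append. Buffer now: "VTVTV"
  byte 4: read out[3]='T', append. Buffer now: "VTVTVT"
  byte 5: read out[4]='V', append. Buffer now: "VTVTVTV"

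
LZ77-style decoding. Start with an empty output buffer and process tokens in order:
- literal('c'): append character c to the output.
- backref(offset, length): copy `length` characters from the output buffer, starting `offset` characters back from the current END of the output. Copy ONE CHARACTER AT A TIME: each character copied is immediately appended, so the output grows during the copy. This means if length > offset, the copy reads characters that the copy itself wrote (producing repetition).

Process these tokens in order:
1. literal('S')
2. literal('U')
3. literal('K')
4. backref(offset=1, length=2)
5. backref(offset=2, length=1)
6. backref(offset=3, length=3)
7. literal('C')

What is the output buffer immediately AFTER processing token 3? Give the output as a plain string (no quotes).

Answer: SUK

Derivation:
Token 1: literal('S'). Output: "S"
Token 2: literal('U'). Output: "SU"
Token 3: literal('K'). Output: "SUK"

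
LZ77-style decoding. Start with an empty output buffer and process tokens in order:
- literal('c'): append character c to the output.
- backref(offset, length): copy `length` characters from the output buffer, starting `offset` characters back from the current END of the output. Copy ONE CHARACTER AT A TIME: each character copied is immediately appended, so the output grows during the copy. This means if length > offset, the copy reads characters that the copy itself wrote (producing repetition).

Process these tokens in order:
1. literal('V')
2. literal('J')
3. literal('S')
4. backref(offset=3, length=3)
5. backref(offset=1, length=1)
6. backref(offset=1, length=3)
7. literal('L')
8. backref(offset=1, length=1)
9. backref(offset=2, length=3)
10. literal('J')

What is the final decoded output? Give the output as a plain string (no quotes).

Answer: VJSVJSSSSSLLLLLJ

Derivation:
Token 1: literal('V'). Output: "V"
Token 2: literal('J'). Output: "VJ"
Token 3: literal('S'). Output: "VJS"
Token 4: backref(off=3, len=3). Copied 'VJS' from pos 0. Output: "VJSVJS"
Token 5: backref(off=1, len=1). Copied 'S' from pos 5. Output: "VJSVJSS"
Token 6: backref(off=1, len=3) (overlapping!). Copied 'SSS' from pos 6. Output: "VJSVJSSSSS"
Token 7: literal('L'). Output: "VJSVJSSSSSL"
Token 8: backref(off=1, len=1). Copied 'L' from pos 10. Output: "VJSVJSSSSSLL"
Token 9: backref(off=2, len=3) (overlapping!). Copied 'LLL' from pos 10. Output: "VJSVJSSSSSLLLLL"
Token 10: literal('J'). Output: "VJSVJSSSSSLLLLLJ"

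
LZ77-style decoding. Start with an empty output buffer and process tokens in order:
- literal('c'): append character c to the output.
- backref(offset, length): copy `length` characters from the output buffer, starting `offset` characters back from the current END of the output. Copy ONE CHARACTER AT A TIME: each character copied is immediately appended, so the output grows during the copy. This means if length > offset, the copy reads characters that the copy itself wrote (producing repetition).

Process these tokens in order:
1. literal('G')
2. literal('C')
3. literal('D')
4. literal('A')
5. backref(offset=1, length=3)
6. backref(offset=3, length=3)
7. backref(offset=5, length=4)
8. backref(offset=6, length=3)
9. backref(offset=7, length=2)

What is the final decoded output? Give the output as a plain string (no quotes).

Token 1: literal('G'). Output: "G"
Token 2: literal('C'). Output: "GC"
Token 3: literal('D'). Output: "GCD"
Token 4: literal('A'). Output: "GCDA"
Token 5: backref(off=1, len=3) (overlapping!). Copied 'AAA' from pos 3. Output: "GCDAAAA"
Token 6: backref(off=3, len=3). Copied 'AAA' from pos 4. Output: "GCDAAAAAAA"
Token 7: backref(off=5, len=4). Copied 'AAAA' from pos 5. Output: "GCDAAAAAAAAAAA"
Token 8: backref(off=6, len=3). Copied 'AAA' from pos 8. Output: "GCDAAAAAAAAAAAAAA"
Token 9: backref(off=7, len=2). Copied 'AA' from pos 10. Output: "GCDAAAAAAAAAAAAAAAA"

Answer: GCDAAAAAAAAAAAAAAAA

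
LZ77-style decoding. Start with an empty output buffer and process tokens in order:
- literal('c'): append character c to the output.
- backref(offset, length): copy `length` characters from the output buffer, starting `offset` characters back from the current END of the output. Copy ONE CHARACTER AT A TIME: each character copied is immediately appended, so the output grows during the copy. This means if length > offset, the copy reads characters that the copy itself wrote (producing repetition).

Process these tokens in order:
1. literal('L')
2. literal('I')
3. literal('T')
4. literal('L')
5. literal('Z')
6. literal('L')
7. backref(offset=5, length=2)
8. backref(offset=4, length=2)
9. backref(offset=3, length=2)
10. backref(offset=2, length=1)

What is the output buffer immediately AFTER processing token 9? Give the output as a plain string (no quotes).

Answer: LITLZLITZLTZ

Derivation:
Token 1: literal('L'). Output: "L"
Token 2: literal('I'). Output: "LI"
Token 3: literal('T'). Output: "LIT"
Token 4: literal('L'). Output: "LITL"
Token 5: literal('Z'). Output: "LITLZ"
Token 6: literal('L'). Output: "LITLZL"
Token 7: backref(off=5, len=2). Copied 'IT' from pos 1. Output: "LITLZLIT"
Token 8: backref(off=4, len=2). Copied 'ZL' from pos 4. Output: "LITLZLITZL"
Token 9: backref(off=3, len=2). Copied 'TZ' from pos 7. Output: "LITLZLITZLTZ"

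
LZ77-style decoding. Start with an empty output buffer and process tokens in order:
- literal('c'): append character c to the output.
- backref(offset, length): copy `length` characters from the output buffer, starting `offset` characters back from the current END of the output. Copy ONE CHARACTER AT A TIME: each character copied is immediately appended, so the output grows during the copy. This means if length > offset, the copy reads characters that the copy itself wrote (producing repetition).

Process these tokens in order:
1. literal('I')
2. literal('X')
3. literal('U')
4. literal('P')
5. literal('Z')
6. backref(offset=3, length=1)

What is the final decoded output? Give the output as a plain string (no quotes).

Token 1: literal('I'). Output: "I"
Token 2: literal('X'). Output: "IX"
Token 3: literal('U'). Output: "IXU"
Token 4: literal('P'). Output: "IXUP"
Token 5: literal('Z'). Output: "IXUPZ"
Token 6: backref(off=3, len=1). Copied 'U' from pos 2. Output: "IXUPZU"

Answer: IXUPZU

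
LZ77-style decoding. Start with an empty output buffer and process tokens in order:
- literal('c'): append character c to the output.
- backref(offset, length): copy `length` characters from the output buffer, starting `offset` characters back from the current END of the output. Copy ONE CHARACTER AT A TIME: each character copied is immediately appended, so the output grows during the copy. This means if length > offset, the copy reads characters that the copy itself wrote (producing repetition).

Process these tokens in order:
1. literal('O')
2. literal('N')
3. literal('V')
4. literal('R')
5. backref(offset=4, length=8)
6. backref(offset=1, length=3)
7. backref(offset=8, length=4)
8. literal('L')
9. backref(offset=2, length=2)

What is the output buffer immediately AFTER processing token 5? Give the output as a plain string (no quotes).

Answer: ONVRONVRONVR

Derivation:
Token 1: literal('O'). Output: "O"
Token 2: literal('N'). Output: "ON"
Token 3: literal('V'). Output: "ONV"
Token 4: literal('R'). Output: "ONVR"
Token 5: backref(off=4, len=8) (overlapping!). Copied 'ONVRONVR' from pos 0. Output: "ONVRONVRONVR"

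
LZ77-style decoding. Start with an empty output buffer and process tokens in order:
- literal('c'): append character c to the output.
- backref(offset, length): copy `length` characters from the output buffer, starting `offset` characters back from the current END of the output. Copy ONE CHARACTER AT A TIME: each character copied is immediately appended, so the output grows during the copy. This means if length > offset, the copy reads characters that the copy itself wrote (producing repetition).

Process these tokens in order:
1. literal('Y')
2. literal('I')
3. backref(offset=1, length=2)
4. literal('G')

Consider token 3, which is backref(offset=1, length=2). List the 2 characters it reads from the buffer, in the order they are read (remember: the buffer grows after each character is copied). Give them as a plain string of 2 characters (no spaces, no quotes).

Token 1: literal('Y'). Output: "Y"
Token 2: literal('I'). Output: "YI"
Token 3: backref(off=1, len=2). Buffer before: "YI" (len 2)
  byte 1: read out[1]='I', append. Buffer now: "YII"
  byte 2: read out[2]='I', append. Buffer now: "YIII"

Answer: II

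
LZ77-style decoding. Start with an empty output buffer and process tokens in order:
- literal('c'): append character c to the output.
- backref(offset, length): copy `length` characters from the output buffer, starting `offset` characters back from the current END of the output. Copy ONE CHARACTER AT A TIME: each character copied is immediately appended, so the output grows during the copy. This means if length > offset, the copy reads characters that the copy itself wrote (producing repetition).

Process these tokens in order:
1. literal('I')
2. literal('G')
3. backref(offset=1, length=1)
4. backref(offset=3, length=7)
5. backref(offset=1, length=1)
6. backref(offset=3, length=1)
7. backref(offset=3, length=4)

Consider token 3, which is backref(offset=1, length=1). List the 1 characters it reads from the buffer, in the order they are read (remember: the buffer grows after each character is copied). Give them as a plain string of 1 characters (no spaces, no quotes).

Token 1: literal('I'). Output: "I"
Token 2: literal('G'). Output: "IG"
Token 3: backref(off=1, len=1). Buffer before: "IG" (len 2)
  byte 1: read out[1]='G', append. Buffer now: "IGG"

Answer: G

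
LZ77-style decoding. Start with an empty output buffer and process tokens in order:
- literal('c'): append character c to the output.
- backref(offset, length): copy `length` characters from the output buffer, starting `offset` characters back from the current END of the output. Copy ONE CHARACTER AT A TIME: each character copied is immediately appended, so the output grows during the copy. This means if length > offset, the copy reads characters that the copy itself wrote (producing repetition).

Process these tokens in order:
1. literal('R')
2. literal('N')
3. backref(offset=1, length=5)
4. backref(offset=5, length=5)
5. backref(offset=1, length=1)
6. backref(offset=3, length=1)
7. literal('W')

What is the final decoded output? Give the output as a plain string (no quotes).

Answer: RNNNNNNNNNNNNNW

Derivation:
Token 1: literal('R'). Output: "R"
Token 2: literal('N'). Output: "RN"
Token 3: backref(off=1, len=5) (overlapping!). Copied 'NNNNN' from pos 1. Output: "RNNNNNN"
Token 4: backref(off=5, len=5). Copied 'NNNNN' from pos 2. Output: "RNNNNNNNNNNN"
Token 5: backref(off=1, len=1). Copied 'N' from pos 11. Output: "RNNNNNNNNNNNN"
Token 6: backref(off=3, len=1). Copied 'N' from pos 10. Output: "RNNNNNNNNNNNNN"
Token 7: literal('W'). Output: "RNNNNNNNNNNNNNW"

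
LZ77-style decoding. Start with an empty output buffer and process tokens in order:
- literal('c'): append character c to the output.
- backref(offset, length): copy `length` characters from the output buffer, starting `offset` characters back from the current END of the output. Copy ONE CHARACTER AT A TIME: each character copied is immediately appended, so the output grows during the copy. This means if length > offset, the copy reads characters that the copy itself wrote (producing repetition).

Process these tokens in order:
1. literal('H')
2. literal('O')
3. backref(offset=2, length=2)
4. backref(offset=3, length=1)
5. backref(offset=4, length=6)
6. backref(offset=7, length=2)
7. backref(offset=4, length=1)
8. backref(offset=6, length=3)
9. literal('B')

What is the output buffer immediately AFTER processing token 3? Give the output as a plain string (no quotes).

Answer: HOHO

Derivation:
Token 1: literal('H'). Output: "H"
Token 2: literal('O'). Output: "HO"
Token 3: backref(off=2, len=2). Copied 'HO' from pos 0. Output: "HOHO"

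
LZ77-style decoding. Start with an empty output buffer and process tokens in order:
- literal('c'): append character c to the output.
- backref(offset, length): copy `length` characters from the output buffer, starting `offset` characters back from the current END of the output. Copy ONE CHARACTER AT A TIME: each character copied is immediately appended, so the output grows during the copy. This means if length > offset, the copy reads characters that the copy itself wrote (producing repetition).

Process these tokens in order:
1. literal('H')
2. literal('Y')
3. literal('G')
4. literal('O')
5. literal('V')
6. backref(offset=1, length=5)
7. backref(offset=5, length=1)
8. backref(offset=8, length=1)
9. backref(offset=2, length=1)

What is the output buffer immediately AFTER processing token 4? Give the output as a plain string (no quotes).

Token 1: literal('H'). Output: "H"
Token 2: literal('Y'). Output: "HY"
Token 3: literal('G'). Output: "HYG"
Token 4: literal('O'). Output: "HYGO"

Answer: HYGO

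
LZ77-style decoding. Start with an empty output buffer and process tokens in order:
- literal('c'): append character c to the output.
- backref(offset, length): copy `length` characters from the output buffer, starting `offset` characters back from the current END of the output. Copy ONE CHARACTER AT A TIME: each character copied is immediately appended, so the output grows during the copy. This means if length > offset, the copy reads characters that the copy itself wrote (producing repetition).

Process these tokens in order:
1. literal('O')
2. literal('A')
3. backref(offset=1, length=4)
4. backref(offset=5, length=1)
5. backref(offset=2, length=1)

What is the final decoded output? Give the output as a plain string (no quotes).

Answer: OAAAAAAA

Derivation:
Token 1: literal('O'). Output: "O"
Token 2: literal('A'). Output: "OA"
Token 3: backref(off=1, len=4) (overlapping!). Copied 'AAAA' from pos 1. Output: "OAAAAA"
Token 4: backref(off=5, len=1). Copied 'A' from pos 1. Output: "OAAAAAA"
Token 5: backref(off=2, len=1). Copied 'A' from pos 5. Output: "OAAAAAAA"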